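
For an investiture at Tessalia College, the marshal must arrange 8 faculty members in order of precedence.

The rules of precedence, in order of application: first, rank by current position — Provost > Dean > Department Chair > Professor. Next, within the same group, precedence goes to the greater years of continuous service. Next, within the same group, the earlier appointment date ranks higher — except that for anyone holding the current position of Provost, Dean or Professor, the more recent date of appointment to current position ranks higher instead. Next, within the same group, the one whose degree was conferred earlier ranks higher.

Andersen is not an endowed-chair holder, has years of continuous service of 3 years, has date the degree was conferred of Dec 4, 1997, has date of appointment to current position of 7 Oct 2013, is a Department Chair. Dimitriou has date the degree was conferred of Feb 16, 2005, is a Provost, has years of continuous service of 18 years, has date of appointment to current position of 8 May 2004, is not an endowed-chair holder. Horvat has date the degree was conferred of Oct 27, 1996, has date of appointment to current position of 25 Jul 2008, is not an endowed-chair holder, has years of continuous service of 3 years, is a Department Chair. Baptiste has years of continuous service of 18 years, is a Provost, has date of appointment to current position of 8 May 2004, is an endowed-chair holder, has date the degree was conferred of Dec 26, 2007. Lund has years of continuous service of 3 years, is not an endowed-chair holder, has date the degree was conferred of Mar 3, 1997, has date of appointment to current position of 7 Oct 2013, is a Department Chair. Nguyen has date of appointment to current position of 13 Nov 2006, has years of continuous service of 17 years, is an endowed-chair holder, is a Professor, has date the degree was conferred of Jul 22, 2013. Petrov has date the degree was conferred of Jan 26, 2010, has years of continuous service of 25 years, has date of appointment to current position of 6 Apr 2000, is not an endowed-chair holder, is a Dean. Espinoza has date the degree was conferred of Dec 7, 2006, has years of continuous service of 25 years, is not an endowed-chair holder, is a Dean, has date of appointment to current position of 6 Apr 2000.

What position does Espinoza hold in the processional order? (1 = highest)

By current position: Dimitriou and Baptiste (Provost); then Espinoza and Petrov (Dean); then Horvat, Lund and Andersen (Department Chair); then Nguyen (Professor).
Dimitriou and Baptiste both have years of continuous service 18 years, so the next rule applies.
Dimitriou and Baptiste both have date of appointment to current position 8 May 2004, so the next rule applies.
Among Dimitriou and Baptiste, by date the degree was conferred (earlier first): Dimitriou (Feb 16, 2005) before Baptiste (Dec 26, 2007).
Espinoza and Petrov both have years of continuous service 25 years, so the next rule applies.
Espinoza and Petrov both have date of appointment to current position 6 Apr 2000, so the next rule applies.
Among Espinoza and Petrov, by date the degree was conferred (earlier first): Espinoza (Dec 7, 2006) before Petrov (Jan 26, 2010).
Horvat, Lund and Andersen all have years of continuous service 3 years, so the next rule applies.
Among Horvat, Lund and Andersen, by date of appointment to current position (earlier first): Horvat (25 Jul 2008) before Lund and Andersen (7 Oct 2013).
Among Lund and Andersen, by date the degree was conferred (earlier first): Lund (Mar 3, 1997) before Andersen (Dec 4, 1997).
Order: Dimitriou, Baptiste, Espinoza, Petrov, Horvat, Lund, Andersen, Nguyen. So position 3.

3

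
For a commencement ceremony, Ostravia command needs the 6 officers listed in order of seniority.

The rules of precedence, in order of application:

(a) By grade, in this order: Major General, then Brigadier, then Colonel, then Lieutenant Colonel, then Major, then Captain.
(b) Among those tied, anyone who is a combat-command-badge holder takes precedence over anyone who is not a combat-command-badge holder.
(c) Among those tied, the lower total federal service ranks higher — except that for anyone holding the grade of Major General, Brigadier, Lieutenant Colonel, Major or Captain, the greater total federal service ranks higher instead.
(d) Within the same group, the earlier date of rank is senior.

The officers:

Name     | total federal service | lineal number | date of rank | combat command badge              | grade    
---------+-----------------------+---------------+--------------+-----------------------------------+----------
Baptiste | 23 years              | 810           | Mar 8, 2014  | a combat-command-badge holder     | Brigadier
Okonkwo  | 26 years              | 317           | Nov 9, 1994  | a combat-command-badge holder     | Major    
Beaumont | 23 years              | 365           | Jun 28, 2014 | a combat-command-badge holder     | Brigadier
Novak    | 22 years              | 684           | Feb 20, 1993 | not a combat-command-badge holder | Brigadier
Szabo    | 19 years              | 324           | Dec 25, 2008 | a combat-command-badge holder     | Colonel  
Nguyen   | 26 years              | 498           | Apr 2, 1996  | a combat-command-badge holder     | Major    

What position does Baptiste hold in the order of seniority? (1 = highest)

1

By grade: Baptiste, Beaumont and Novak (Brigadier); then Szabo (Colonel); then Okonkwo and Nguyen (Major).
Among Baptiste, Beaumont and Novak, a combat-command-badge holder before not a combat-command-badge holder: Baptiste and Beaumont (a combat-command-badge holder) before Novak (not a combat-command-badge holder).
Baptiste and Beaumont both have total federal service 23 years, so the next rule applies.
Among Baptiste and Beaumont, by date of rank (earlier first): Baptiste (Mar 8, 2014) before Beaumont (Jun 28, 2014).
Okonkwo and Nguyen are each a combat-command-badge holder, so the next rule applies.
Okonkwo and Nguyen both have total federal service 26 years, so the next rule applies.
Among Okonkwo and Nguyen, by date of rank (earlier first): Okonkwo (Nov 9, 1994) before Nguyen (Apr 2, 1996).
Order: Baptiste, Beaumont, Novak, Szabo, Okonkwo, Nguyen. So position 1.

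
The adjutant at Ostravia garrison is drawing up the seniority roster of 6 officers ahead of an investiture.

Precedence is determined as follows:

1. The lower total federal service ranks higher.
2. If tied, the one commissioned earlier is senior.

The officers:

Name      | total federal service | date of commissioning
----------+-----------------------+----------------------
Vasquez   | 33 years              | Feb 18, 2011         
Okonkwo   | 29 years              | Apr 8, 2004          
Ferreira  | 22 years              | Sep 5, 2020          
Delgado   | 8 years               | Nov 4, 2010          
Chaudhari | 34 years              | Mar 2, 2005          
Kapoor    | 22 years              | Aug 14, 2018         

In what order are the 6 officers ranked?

By total federal service (lower first): Delgado (8 years); then Kapoor and Ferreira (both 22 years); then Okonkwo (29 years); then Vasquez (33 years); then Chaudhari (34 years).
Among Kapoor and Ferreira, by date of commissioning (earlier first): Kapoor (Aug 14, 2018) before Ferreira (Sep 5, 2020).
Full order: Delgado, Kapoor, Ferreira, Okonkwo, Vasquez, Chaudhari.

Delgado, Kapoor, Ferreira, Okonkwo, Vasquez, Chaudhari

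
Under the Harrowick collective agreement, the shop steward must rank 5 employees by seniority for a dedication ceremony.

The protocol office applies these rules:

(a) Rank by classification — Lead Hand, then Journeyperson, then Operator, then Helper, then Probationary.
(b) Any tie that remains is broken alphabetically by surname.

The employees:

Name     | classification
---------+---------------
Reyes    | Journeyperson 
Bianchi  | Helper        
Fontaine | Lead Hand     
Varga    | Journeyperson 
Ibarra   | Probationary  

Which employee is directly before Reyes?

By classification: Fontaine (Lead Hand); then Reyes and Varga (Journeyperson); then Bianchi (Helper); then Ibarra (Probationary).
Among Reyes and Varga, alphabetically by surname: Reyes before Varga.
Order: Fontaine, Reyes, Varga, Bianchi, Ibarra.

Fontaine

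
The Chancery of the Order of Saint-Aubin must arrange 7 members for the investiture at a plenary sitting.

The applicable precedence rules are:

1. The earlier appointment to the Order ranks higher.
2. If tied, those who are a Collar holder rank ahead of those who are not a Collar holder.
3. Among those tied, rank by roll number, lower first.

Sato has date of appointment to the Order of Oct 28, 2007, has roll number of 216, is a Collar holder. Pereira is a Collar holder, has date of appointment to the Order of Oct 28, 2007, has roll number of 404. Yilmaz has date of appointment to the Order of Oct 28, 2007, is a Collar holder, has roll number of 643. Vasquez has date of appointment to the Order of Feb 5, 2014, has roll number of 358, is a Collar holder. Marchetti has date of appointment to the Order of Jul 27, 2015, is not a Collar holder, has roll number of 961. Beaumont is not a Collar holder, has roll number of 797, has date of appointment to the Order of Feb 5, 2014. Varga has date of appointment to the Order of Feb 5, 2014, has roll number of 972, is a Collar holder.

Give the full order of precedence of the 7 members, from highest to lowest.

Sato, Pereira, Yilmaz, Vasquez, Varga, Beaumont, Marchetti

By date of appointment to the Order (earlier first): Sato, Pereira and Yilmaz (each Oct 28, 2007); then Vasquez, Varga and Beaumont (each Feb 5, 2014); then Marchetti (Jul 27, 2015).
Sato, Pereira and Yilmaz are each a Collar holder, so the next rule applies.
Among Sato, Pereira and Yilmaz, by roll number (lower first): Sato (216) before Pereira (404) before Yilmaz (643).
Among Vasquez, Varga and Beaumont, a Collar holder before not a Collar holder: Vasquez and Varga (a Collar holder) before Beaumont (not a Collar holder).
Among Vasquez and Varga, by roll number (lower first): Vasquez (358) before Varga (972).
Full order: Sato, Pereira, Yilmaz, Vasquez, Varga, Beaumont, Marchetti.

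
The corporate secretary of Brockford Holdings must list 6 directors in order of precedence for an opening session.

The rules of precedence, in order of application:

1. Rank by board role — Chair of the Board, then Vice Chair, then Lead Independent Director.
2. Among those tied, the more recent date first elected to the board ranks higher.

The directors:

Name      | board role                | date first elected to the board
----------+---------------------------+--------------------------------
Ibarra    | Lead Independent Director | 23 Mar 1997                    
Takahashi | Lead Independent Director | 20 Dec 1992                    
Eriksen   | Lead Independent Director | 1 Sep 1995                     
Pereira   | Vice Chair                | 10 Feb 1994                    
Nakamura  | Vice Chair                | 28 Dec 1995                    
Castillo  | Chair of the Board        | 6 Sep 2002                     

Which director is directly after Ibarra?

By board role: Castillo (Chair of the Board); then Nakamura and Pereira (Vice Chair); then Ibarra, Eriksen and Takahashi (Lead Independent Director).
Among Nakamura and Pereira, by date first elected to the board (later first): Nakamura (28 Dec 1995) before Pereira (10 Feb 1994).
Among Ibarra, Eriksen and Takahashi, by date first elected to the board (later first): Ibarra (23 Mar 1997) before Eriksen (1 Sep 1995) before Takahashi (20 Dec 1992).
Order: Castillo, Nakamura, Pereira, Ibarra, Eriksen, Takahashi.

Eriksen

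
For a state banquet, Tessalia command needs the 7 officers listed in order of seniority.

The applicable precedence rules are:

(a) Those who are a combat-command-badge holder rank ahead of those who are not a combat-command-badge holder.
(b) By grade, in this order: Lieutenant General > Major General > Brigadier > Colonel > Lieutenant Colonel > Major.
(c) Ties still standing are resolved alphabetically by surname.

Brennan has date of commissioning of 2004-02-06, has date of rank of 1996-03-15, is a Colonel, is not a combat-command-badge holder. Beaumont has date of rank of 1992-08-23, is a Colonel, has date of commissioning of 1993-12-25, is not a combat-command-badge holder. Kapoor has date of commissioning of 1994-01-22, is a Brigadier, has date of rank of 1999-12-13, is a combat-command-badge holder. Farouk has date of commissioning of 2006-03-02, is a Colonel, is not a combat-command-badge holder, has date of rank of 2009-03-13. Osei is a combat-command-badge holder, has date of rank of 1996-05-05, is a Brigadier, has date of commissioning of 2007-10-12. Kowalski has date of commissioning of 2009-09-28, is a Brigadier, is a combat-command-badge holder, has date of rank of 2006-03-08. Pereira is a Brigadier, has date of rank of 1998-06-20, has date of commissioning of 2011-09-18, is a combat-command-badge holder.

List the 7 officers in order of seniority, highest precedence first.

Kapoor, Kowalski, Osei, Pereira, Beaumont, Brennan, Farouk

By the first rule: Kapoor, Kowalski, Osei and Pereira (each a combat-command-badge holder); then Beaumont, Brennan and Farouk (each not a combat-command-badge holder).
Kapoor, Kowalski, Osei and Pereira are each Brigadier, so the next rule applies.
Among Kapoor, Kowalski, Osei and Pereira, alphabetically by surname: Kapoor before Kowalski before Osei before Pereira.
Beaumont, Brennan and Farouk are each Colonel, so the next rule applies.
Among Beaumont, Brennan and Farouk, alphabetically by surname: Beaumont before Brennan before Farouk.
Full order: Kapoor, Kowalski, Osei, Pereira, Beaumont, Brennan, Farouk.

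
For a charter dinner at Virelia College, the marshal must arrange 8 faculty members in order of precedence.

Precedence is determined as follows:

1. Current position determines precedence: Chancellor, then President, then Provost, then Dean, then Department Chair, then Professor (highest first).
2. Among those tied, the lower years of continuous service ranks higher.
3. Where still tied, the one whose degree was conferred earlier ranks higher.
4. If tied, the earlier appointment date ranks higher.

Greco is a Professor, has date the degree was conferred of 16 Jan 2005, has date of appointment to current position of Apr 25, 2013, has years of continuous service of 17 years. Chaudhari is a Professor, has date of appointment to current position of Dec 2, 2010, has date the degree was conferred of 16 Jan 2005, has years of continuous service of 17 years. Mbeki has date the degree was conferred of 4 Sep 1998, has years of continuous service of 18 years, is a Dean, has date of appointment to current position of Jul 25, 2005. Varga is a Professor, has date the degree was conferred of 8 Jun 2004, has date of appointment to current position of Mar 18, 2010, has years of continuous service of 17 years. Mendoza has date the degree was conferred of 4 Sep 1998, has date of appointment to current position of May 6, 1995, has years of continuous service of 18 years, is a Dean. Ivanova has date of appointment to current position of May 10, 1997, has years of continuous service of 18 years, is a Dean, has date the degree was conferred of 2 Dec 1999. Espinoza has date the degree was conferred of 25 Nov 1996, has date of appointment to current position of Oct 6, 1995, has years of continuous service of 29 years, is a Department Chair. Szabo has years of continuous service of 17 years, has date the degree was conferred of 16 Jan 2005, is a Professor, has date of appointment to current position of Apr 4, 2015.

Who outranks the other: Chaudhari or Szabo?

By current position: Mendoza, Mbeki and Ivanova (Dean); then Espinoza (Department Chair); then Varga, Chaudhari, Greco and Szabo (Professor).
Mendoza, Mbeki and Ivanova all have years of continuous service 18 years, so the next rule applies.
Among Mendoza, Mbeki and Ivanova, by date the degree was conferred (earlier first): Mendoza and Mbeki (4 Sep 1998) before Ivanova (2 Dec 1999).
Among Mendoza and Mbeki, by date of appointment to current position (earlier first): Mendoza (May 6, 1995) before Mbeki (Jul 25, 2005).
Varga, Chaudhari, Greco and Szabo all have years of continuous service 17 years, so the next rule applies.
Among Varga, Chaudhari, Greco and Szabo, by date the degree was conferred (earlier first): Varga (8 Jun 2004) before Chaudhari, Greco and Szabo (16 Jan 2005).
Among Chaudhari, Greco and Szabo, by date of appointment to current position (earlier first): Chaudhari (Dec 2, 2010) before Greco (Apr 25, 2013) before Szabo (Apr 4, 2015).
So Chaudhari takes precedence.

Chaudhari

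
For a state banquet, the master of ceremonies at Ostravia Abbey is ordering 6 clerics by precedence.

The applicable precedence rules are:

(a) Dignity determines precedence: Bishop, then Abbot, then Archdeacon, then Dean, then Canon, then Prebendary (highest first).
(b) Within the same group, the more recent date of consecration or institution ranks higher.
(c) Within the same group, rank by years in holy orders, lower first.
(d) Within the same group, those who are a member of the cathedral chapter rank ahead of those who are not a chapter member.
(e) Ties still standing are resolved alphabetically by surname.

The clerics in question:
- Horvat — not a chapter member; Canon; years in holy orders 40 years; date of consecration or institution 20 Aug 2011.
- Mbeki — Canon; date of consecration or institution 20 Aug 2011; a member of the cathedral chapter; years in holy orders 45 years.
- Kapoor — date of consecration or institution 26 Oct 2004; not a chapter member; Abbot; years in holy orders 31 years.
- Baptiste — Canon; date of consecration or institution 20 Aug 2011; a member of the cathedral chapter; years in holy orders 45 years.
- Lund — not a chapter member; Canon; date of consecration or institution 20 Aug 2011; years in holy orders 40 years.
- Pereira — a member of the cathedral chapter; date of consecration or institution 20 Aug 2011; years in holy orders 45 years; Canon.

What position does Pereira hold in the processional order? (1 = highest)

By dignity: Kapoor (Abbot); then Horvat, Lund, Baptiste, Mbeki and Pereira (Canon).
Horvat, Lund, Baptiste, Mbeki and Pereira all have date of consecration or institution 20 Aug 2011, so the next rule applies.
Among Horvat, Lund, Baptiste, Mbeki and Pereira, by years in holy orders (lower first): Horvat and Lund (40 years) before Baptiste, Mbeki and Pereira (45 years).
Horvat and Lund are each not a chapter member, so the next rule applies.
Among Horvat and Lund, alphabetically by surname: Horvat before Lund.
Baptiste, Mbeki and Pereira are each a member of the cathedral chapter, so the next rule applies.
Among Baptiste, Mbeki and Pereira, alphabetically by surname: Baptiste before Mbeki before Pereira.
Order: Kapoor, Horvat, Lund, Baptiste, Mbeki, Pereira. So position 6.

6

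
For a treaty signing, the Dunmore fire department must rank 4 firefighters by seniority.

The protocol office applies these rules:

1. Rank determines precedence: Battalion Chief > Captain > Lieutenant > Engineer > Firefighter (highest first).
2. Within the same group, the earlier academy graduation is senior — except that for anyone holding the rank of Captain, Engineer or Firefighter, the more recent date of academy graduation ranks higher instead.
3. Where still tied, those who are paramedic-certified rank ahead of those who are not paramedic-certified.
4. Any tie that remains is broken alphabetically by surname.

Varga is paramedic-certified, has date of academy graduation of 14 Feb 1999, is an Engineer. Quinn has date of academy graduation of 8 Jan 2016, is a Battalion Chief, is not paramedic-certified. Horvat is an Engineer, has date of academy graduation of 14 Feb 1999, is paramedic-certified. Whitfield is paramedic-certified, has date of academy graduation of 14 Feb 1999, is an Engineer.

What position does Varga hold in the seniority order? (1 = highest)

3

By rank: Quinn (Battalion Chief); then Horvat, Varga and Whitfield (Engineer).
Horvat, Varga and Whitfield all have date of academy graduation 14 Feb 1999, so the next rule applies.
Horvat, Varga and Whitfield are each paramedic-certified, so the next rule applies.
Among Horvat, Varga and Whitfield, alphabetically by surname: Horvat before Varga before Whitfield.
Order: Quinn, Horvat, Varga, Whitfield. So position 3.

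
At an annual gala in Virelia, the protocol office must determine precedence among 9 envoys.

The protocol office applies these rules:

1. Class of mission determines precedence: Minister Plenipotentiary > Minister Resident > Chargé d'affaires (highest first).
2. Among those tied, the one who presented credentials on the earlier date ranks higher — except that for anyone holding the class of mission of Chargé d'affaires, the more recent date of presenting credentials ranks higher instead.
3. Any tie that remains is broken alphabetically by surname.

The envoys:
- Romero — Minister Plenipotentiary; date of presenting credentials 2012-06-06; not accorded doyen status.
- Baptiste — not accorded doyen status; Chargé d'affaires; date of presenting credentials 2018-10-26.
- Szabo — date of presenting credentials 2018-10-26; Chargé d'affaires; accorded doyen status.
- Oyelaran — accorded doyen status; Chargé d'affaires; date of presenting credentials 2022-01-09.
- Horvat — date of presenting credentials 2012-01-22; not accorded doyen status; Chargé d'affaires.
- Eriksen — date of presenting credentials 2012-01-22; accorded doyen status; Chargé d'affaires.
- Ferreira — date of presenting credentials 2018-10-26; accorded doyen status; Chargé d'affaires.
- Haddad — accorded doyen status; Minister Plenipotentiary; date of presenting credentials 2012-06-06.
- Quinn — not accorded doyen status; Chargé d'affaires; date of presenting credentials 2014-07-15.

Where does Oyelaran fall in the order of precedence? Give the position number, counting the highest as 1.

By class of mission: Haddad and Romero (Minister Plenipotentiary); then Oyelaran, Baptiste, Ferreira, Szabo, Quinn, Eriksen and Horvat (Chargé d'affaires).
Haddad and Romero both have date of presenting credentials 2012-06-06, so the next rule applies.
Among Haddad and Romero, alphabetically by surname: Haddad before Romero.
Among Oyelaran, Baptiste, Ferreira, Szabo, Quinn, Eriksen and Horvat, by date of presenting credentials (later first) (reversed rule for this group): Oyelaran (2022-01-09) before Baptiste, Ferreira and Szabo (2018-10-26) before Quinn (2014-07-15) before Eriksen and Horvat (2012-01-22).
Among Baptiste, Ferreira and Szabo, alphabetically by surname: Baptiste before Ferreira before Szabo.
Among Eriksen and Horvat, alphabetically by surname: Eriksen before Horvat.
Order: Haddad, Romero, Oyelaran, Baptiste, Ferreira, Szabo, Quinn, Eriksen, Horvat. So position 3.

3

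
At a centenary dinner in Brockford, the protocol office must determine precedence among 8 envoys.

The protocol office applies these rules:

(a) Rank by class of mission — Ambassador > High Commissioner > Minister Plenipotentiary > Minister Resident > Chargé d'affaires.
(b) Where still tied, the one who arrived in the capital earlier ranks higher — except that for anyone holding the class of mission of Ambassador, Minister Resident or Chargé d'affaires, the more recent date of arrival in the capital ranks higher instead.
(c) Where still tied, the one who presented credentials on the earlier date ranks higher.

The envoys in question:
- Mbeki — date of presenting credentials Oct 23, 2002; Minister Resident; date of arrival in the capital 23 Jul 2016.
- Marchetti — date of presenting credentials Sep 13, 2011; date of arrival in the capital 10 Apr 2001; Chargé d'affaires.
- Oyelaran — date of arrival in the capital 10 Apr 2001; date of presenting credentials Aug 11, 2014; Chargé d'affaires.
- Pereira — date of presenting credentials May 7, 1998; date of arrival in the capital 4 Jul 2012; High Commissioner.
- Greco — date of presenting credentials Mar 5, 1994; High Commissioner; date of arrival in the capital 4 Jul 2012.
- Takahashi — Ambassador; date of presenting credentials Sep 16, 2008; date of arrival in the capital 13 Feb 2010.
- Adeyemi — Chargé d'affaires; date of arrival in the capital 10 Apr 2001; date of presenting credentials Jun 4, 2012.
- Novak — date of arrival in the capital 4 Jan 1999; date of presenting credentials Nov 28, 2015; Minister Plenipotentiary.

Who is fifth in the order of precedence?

By class of mission: Takahashi (Ambassador); then Greco and Pereira (High Commissioner); then Novak (Minister Plenipotentiary); then Mbeki (Minister Resident); then Marchetti, Adeyemi and Oyelaran (Chargé d'affaires).
Greco and Pereira both have date of arrival in the capital 4 Jul 2012, so the next rule applies.
Among Greco and Pereira, by date of presenting credentials (earlier first): Greco (Mar 5, 1994) before Pereira (May 7, 1998).
Marchetti, Adeyemi and Oyelaran all have date of arrival in the capital 10 Apr 2001, so the next rule applies.
Among Marchetti, Adeyemi and Oyelaran, by date of presenting credentials (earlier first): Marchetti (Sep 13, 2011) before Adeyemi (Jun 4, 2012) before Oyelaran (Aug 11, 2014).
Order: Takahashi, Greco, Pereira, Novak, Mbeki, Marchetti, Adeyemi, Oyelaran.

Mbeki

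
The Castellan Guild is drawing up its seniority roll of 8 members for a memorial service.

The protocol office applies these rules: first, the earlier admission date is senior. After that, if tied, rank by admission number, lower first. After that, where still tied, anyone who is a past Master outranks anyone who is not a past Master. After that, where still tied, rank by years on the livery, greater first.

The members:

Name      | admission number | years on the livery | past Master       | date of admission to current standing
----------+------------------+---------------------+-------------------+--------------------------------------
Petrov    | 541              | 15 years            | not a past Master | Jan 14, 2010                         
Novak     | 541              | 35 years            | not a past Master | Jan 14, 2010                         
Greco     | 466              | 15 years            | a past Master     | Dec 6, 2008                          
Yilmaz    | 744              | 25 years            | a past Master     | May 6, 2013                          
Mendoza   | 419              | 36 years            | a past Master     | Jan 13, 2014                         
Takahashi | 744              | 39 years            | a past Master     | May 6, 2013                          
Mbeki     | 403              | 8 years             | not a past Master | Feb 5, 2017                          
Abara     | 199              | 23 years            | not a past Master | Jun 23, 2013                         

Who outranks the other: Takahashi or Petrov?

By date of admission to current standing (earlier first): Greco (Dec 6, 2008); then Novak and Petrov (both Jan 14, 2010); then Takahashi and Yilmaz (both May 6, 2013); then Abara (Jun 23, 2013); then Mendoza (Jan 13, 2014); then Mbeki (Feb 5, 2017).
Novak and Petrov both have admission number 541, so the next rule applies.
Novak and Petrov are each not a past Master, so the next rule applies.
Among Novak and Petrov, by years on the livery (higher first): Novak (35 years) before Petrov (15 years).
Takahashi and Yilmaz both have admission number 744, so the next rule applies.
Takahashi and Yilmaz are each a past Master, so the next rule applies.
Among Takahashi and Yilmaz, by years on the livery (higher first): Takahashi (39 years) before Yilmaz (25 years).
So Petrov takes precedence.

Petrov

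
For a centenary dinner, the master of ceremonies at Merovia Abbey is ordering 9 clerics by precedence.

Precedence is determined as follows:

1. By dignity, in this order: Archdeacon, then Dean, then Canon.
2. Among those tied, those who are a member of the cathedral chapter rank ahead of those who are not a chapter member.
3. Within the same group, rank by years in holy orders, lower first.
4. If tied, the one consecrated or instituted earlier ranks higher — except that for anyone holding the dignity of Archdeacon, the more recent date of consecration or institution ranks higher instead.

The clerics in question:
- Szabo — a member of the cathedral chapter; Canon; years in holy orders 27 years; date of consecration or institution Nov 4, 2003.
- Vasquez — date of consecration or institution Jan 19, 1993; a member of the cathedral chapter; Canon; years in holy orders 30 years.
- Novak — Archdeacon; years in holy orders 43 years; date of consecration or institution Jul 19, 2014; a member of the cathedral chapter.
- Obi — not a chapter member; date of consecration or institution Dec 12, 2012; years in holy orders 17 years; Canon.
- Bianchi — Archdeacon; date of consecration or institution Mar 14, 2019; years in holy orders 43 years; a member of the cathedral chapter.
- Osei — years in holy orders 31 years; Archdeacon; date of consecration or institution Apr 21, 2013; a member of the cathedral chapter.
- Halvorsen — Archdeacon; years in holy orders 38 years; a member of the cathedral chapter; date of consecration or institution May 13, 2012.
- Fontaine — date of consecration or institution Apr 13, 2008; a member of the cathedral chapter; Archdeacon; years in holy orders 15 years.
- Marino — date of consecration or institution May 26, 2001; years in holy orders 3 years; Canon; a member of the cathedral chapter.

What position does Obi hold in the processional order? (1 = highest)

9

By dignity: Fontaine, Osei, Halvorsen, Bianchi and Novak (Archdeacon); then Marino, Szabo, Vasquez and Obi (Canon).
Fontaine, Osei, Halvorsen, Bianchi and Novak are each a member of the cathedral chapter, so the next rule applies.
Among Fontaine, Osei, Halvorsen, Bianchi and Novak, by years in holy orders (lower first): Fontaine (15 years) before Osei (31 years) before Halvorsen (38 years) before Bianchi and Novak (43 years).
Among Bianchi and Novak, by date of consecration or institution (later first) (reversed rule for this group): Bianchi (Mar 14, 2019) before Novak (Jul 19, 2014).
Among Marino, Szabo, Vasquez and Obi, a member of the cathedral chapter before not a chapter member: Marino, Szabo and Vasquez (a member of the cathedral chapter) before Obi (not a chapter member).
Among Marino, Szabo and Vasquez, by years in holy orders (lower first): Marino (3 years) before Szabo (27 years) before Vasquez (30 years).
Order: Fontaine, Osei, Halvorsen, Bianchi, Novak, Marino, Szabo, Vasquez, Obi. So position 9.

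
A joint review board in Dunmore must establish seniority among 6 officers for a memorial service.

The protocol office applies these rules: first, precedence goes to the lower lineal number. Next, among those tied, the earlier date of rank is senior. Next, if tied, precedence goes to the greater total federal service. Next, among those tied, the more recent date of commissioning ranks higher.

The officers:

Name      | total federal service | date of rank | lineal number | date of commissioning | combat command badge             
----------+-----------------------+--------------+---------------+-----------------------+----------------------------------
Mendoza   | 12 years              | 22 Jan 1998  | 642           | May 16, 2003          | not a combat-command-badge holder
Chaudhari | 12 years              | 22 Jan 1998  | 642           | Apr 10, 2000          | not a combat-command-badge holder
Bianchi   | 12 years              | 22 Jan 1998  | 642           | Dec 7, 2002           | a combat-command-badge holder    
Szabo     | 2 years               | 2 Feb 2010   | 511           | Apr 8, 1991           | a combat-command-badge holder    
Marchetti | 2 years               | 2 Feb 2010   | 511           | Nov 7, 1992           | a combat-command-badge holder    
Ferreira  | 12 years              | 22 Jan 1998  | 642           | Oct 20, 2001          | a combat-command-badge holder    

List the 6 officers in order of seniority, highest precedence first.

Marchetti, Szabo, Mendoza, Bianchi, Ferreira, Chaudhari

By lineal number (lower first): Marchetti and Szabo (both 511); then Mendoza, Bianchi, Ferreira and Chaudhari (each 642).
Marchetti and Szabo both have date of rank 2 Feb 2010, so the next rule applies.
Marchetti and Szabo both have total federal service 2 years, so the next rule applies.
Among Marchetti and Szabo, by date of commissioning (later first): Marchetti (Nov 7, 1992) before Szabo (Apr 8, 1991).
Mendoza, Bianchi, Ferreira and Chaudhari all have date of rank 22 Jan 1998, so the next rule applies.
Mendoza, Bianchi, Ferreira and Chaudhari all have total federal service 12 years, so the next rule applies.
Among Mendoza, Bianchi, Ferreira and Chaudhari, by date of commissioning (later first): Mendoza (May 16, 2003) before Bianchi (Dec 7, 2002) before Ferreira (Oct 20, 2001) before Chaudhari (Apr 10, 2000).
Full order: Marchetti, Szabo, Mendoza, Bianchi, Ferreira, Chaudhari.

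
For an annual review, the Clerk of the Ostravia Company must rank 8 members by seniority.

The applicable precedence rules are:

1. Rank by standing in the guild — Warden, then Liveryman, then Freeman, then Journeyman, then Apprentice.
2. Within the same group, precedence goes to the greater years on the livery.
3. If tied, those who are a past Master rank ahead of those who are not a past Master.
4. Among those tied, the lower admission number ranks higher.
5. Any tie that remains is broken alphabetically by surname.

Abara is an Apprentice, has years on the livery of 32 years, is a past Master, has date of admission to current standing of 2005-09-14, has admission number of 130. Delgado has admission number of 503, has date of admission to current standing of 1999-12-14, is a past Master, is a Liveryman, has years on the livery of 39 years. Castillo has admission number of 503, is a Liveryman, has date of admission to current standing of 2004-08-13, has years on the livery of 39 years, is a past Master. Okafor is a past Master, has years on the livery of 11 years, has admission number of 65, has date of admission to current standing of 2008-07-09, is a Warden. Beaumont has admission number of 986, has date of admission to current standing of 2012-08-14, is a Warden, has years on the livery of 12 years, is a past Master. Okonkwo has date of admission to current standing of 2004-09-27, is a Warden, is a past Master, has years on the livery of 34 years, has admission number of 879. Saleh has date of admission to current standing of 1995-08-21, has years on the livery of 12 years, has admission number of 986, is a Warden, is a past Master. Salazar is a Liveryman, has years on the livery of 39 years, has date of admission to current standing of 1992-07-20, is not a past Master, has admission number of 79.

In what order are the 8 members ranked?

Okonkwo, Beaumont, Saleh, Okafor, Castillo, Delgado, Salazar, Abara

By standing in the guild: Okonkwo, Beaumont, Saleh and Okafor (Warden); then Castillo, Delgado and Salazar (Liveryman); then Abara (Apprentice).
Among Okonkwo, Beaumont, Saleh and Okafor, by years on the livery (higher first): Okonkwo (34 years) before Beaumont and Saleh (12 years) before Okafor (11 years).
Beaumont and Saleh are each a past Master, so the next rule applies.
Beaumont and Saleh both have admission number 986, so the next rule applies.
Among Beaumont and Saleh, alphabetically by surname: Beaumont before Saleh.
Castillo, Delgado and Salazar all have years on the livery 39 years, so the next rule applies.
Among Castillo, Delgado and Salazar, a past Master before not a past Master: Castillo and Delgado (a past Master) before Salazar (not a past Master).
Castillo and Delgado both have admission number 503, so the next rule applies.
Among Castillo and Delgado, alphabetically by surname: Castillo before Delgado.
Full order: Okonkwo, Beaumont, Saleh, Okafor, Castillo, Delgado, Salazar, Abara.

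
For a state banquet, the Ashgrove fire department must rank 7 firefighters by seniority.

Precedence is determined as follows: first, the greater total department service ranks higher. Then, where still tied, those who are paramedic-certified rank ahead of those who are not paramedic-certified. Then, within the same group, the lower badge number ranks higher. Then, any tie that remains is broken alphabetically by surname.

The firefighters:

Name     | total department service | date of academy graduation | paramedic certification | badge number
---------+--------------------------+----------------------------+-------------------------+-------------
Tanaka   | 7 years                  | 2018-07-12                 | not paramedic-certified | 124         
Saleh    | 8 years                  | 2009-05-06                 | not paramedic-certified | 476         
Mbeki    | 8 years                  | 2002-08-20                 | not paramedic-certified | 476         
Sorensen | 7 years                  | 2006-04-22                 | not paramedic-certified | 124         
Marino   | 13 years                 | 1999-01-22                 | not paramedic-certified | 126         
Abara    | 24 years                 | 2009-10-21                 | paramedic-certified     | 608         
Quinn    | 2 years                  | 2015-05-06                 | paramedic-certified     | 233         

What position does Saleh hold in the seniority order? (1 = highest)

By total department service (higher first): Abara (24 years); then Marino (13 years); then Mbeki and Saleh (both 8 years); then Sorensen and Tanaka (both 7 years); then Quinn (2 years).
Mbeki and Saleh are each not paramedic-certified, so the next rule applies.
Mbeki and Saleh both have badge number 476, so the next rule applies.
Among Mbeki and Saleh, alphabetically by surname: Mbeki before Saleh.
Sorensen and Tanaka are each not paramedic-certified, so the next rule applies.
Sorensen and Tanaka both have badge number 124, so the next rule applies.
Among Sorensen and Tanaka, alphabetically by surname: Sorensen before Tanaka.
Order: Abara, Marino, Mbeki, Saleh, Sorensen, Tanaka, Quinn. So position 4.

4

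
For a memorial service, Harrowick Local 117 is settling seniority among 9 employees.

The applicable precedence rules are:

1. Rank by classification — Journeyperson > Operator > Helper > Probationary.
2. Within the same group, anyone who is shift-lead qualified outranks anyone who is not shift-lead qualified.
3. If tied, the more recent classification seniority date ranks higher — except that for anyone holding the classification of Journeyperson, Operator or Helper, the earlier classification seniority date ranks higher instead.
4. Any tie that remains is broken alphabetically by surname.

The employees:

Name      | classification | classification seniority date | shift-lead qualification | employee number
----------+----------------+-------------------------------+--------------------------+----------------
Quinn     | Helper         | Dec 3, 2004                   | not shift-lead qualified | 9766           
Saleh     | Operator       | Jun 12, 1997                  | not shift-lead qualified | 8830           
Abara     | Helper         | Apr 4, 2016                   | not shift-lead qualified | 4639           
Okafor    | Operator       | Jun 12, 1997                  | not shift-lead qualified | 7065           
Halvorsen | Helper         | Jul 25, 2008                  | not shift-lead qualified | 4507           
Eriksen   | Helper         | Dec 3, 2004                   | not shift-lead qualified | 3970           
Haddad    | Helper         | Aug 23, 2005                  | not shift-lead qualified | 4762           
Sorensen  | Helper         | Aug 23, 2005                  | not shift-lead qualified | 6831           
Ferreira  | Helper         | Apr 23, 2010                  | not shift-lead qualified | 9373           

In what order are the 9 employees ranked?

Okafor, Saleh, Eriksen, Quinn, Haddad, Sorensen, Halvorsen, Ferreira, Abara

By classification: Okafor and Saleh (Operator); then Eriksen, Quinn, Haddad, Sorensen, Halvorsen, Ferreira and Abara (Helper).
Okafor and Saleh are each not shift-lead qualified, so the next rule applies.
Okafor and Saleh both have classification seniority date Jun 12, 1997, so the next rule applies.
Among Okafor and Saleh, alphabetically by surname: Okafor before Saleh.
Eriksen, Quinn, Haddad, Sorensen, Halvorsen, Ferreira and Abara are each not shift-lead qualified, so the next rule applies.
Among Eriksen, Quinn, Haddad, Sorensen, Halvorsen, Ferreira and Abara, by classification seniority date (earlier first) (reversed rule for this group): Eriksen and Quinn (Dec 3, 2004) before Haddad and Sorensen (Aug 23, 2005) before Halvorsen (Jul 25, 2008) before Ferreira (Apr 23, 2010) before Abara (Apr 4, 2016).
Among Eriksen and Quinn, alphabetically by surname: Eriksen before Quinn.
Among Haddad and Sorensen, alphabetically by surname: Haddad before Sorensen.
Full order: Okafor, Saleh, Eriksen, Quinn, Haddad, Sorensen, Halvorsen, Ferreira, Abara.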